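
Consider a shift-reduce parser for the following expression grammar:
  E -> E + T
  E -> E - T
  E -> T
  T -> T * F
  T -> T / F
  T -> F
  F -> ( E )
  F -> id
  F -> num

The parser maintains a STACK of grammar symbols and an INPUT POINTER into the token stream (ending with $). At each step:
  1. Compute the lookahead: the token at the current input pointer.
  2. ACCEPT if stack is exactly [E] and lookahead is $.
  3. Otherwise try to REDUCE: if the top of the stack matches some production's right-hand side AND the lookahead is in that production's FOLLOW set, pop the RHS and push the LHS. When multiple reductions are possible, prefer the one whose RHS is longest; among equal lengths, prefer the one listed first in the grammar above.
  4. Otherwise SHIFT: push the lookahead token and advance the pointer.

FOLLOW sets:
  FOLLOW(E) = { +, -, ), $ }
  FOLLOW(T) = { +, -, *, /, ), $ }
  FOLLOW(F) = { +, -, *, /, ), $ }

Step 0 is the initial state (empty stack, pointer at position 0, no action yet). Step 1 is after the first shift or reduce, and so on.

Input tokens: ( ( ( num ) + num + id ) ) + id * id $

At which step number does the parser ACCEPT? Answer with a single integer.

Step 1: shift (. Stack=[(] ptr=1 lookahead=( remaining=[( ( num ) + num + id ) ) + id * id $]
Step 2: shift (. Stack=[( (] ptr=2 lookahead=( remaining=[( num ) + num + id ) ) + id * id $]
Step 3: shift (. Stack=[( ( (] ptr=3 lookahead=num remaining=[num ) + num + id ) ) + id * id $]
Step 4: shift num. Stack=[( ( ( num] ptr=4 lookahead=) remaining=[) + num + id ) ) + id * id $]
Step 5: reduce F->num. Stack=[( ( ( F] ptr=4 lookahead=) remaining=[) + num + id ) ) + id * id $]
Step 6: reduce T->F. Stack=[( ( ( T] ptr=4 lookahead=) remaining=[) + num + id ) ) + id * id $]
Step 7: reduce E->T. Stack=[( ( ( E] ptr=4 lookahead=) remaining=[) + num + id ) ) + id * id $]
Step 8: shift ). Stack=[( ( ( E )] ptr=5 lookahead=+ remaining=[+ num + id ) ) + id * id $]
Step 9: reduce F->( E ). Stack=[( ( F] ptr=5 lookahead=+ remaining=[+ num + id ) ) + id * id $]
Step 10: reduce T->F. Stack=[( ( T] ptr=5 lookahead=+ remaining=[+ num + id ) ) + id * id $]
Step 11: reduce E->T. Stack=[( ( E] ptr=5 lookahead=+ remaining=[+ num + id ) ) + id * id $]
Step 12: shift +. Stack=[( ( E +] ptr=6 lookahead=num remaining=[num + id ) ) + id * id $]
Step 13: shift num. Stack=[( ( E + num] ptr=7 lookahead=+ remaining=[+ id ) ) + id * id $]
Step 14: reduce F->num. Stack=[( ( E + F] ptr=7 lookahead=+ remaining=[+ id ) ) + id * id $]
Step 15: reduce T->F. Stack=[( ( E + T] ptr=7 lookahead=+ remaining=[+ id ) ) + id * id $]
Step 16: reduce E->E + T. Stack=[( ( E] ptr=7 lookahead=+ remaining=[+ id ) ) + id * id $]
Step 17: shift +. Stack=[( ( E +] ptr=8 lookahead=id remaining=[id ) ) + id * id $]
Step 18: shift id. Stack=[( ( E + id] ptr=9 lookahead=) remaining=[) ) + id * id $]
Step 19: reduce F->id. Stack=[( ( E + F] ptr=9 lookahead=) remaining=[) ) + id * id $]
Step 20: reduce T->F. Stack=[( ( E + T] ptr=9 lookahead=) remaining=[) ) + id * id $]
Step 21: reduce E->E + T. Stack=[( ( E] ptr=9 lookahead=) remaining=[) ) + id * id $]
Step 22: shift ). Stack=[( ( E )] ptr=10 lookahead=) remaining=[) + id * id $]
Step 23: reduce F->( E ). Stack=[( F] ptr=10 lookahead=) remaining=[) + id * id $]
Step 24: reduce T->F. Stack=[( T] ptr=10 lookahead=) remaining=[) + id * id $]
Step 25: reduce E->T. Stack=[( E] ptr=10 lookahead=) remaining=[) + id * id $]
Step 26: shift ). Stack=[( E )] ptr=11 lookahead=+ remaining=[+ id * id $]
Step 27: reduce F->( E ). Stack=[F] ptr=11 lookahead=+ remaining=[+ id * id $]
Step 28: reduce T->F. Stack=[T] ptr=11 lookahead=+ remaining=[+ id * id $]
Step 29: reduce E->T. Stack=[E] ptr=11 lookahead=+ remaining=[+ id * id $]
Step 30: shift +. Stack=[E +] ptr=12 lookahead=id remaining=[id * id $]
Step 31: shift id. Stack=[E + id] ptr=13 lookahead=* remaining=[* id $]
Step 32: reduce F->id. Stack=[E + F] ptr=13 lookahead=* remaining=[* id $]
Step 33: reduce T->F. Stack=[E + T] ptr=13 lookahead=* remaining=[* id $]
Step 34: shift *. Stack=[E + T *] ptr=14 lookahead=id remaining=[id $]
Step 35: shift id. Stack=[E + T * id] ptr=15 lookahead=$ remaining=[$]
Step 36: reduce F->id. Stack=[E + T * F] ptr=15 lookahead=$ remaining=[$]
Step 37: reduce T->T * F. Stack=[E + T] ptr=15 lookahead=$ remaining=[$]
Step 38: reduce E->E + T. Stack=[E] ptr=15 lookahead=$ remaining=[$]
Step 39: accept. Stack=[E] ptr=15 lookahead=$ remaining=[$]

Answer: 39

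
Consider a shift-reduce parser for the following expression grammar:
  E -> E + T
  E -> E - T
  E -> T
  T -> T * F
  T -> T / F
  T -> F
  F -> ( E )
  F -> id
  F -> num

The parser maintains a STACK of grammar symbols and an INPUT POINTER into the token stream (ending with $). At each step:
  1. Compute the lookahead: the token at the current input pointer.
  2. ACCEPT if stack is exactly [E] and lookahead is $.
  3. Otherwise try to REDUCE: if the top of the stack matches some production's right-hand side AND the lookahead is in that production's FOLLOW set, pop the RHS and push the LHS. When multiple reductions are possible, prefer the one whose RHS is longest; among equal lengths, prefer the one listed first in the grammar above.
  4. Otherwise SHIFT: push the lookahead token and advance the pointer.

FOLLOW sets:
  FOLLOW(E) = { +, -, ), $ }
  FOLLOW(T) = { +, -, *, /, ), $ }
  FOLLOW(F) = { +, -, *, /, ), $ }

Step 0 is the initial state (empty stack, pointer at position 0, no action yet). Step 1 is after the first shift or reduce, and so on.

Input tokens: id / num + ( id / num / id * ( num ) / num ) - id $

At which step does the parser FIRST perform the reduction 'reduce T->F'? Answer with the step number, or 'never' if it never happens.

Step 1: shift id. Stack=[id] ptr=1 lookahead=/ remaining=[/ num + ( id / num / id * ( num ) / num ) - id $]
Step 2: reduce F->id. Stack=[F] ptr=1 lookahead=/ remaining=[/ num + ( id / num / id * ( num ) / num ) - id $]
Step 3: reduce T->F. Stack=[T] ptr=1 lookahead=/ remaining=[/ num + ( id / num / id * ( num ) / num ) - id $]

Answer: 3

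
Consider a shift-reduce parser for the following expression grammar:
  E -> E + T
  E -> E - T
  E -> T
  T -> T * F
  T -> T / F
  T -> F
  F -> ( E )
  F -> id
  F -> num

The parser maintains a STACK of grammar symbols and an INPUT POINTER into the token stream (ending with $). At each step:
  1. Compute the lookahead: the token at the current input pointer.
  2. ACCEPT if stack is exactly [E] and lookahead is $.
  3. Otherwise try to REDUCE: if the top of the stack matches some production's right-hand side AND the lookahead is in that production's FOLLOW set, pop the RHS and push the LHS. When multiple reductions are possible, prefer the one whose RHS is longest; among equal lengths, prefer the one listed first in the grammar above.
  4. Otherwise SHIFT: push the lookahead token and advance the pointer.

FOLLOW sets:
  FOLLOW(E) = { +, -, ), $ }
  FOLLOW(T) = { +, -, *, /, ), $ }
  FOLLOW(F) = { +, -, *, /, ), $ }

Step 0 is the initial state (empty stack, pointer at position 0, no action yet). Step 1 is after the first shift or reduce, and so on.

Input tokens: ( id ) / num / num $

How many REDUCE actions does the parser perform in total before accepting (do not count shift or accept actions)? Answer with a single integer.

Step 1: shift (. Stack=[(] ptr=1 lookahead=id remaining=[id ) / num / num $]
Step 2: shift id. Stack=[( id] ptr=2 lookahead=) remaining=[) / num / num $]
Step 3: reduce F->id. Stack=[( F] ptr=2 lookahead=) remaining=[) / num / num $]
Step 4: reduce T->F. Stack=[( T] ptr=2 lookahead=) remaining=[) / num / num $]
Step 5: reduce E->T. Stack=[( E] ptr=2 lookahead=) remaining=[) / num / num $]
Step 6: shift ). Stack=[( E )] ptr=3 lookahead=/ remaining=[/ num / num $]
Step 7: reduce F->( E ). Stack=[F] ptr=3 lookahead=/ remaining=[/ num / num $]
Step 8: reduce T->F. Stack=[T] ptr=3 lookahead=/ remaining=[/ num / num $]
Step 9: shift /. Stack=[T /] ptr=4 lookahead=num remaining=[num / num $]
Step 10: shift num. Stack=[T / num] ptr=5 lookahead=/ remaining=[/ num $]
Step 11: reduce F->num. Stack=[T / F] ptr=5 lookahead=/ remaining=[/ num $]
Step 12: reduce T->T / F. Stack=[T] ptr=5 lookahead=/ remaining=[/ num $]
Step 13: shift /. Stack=[T /] ptr=6 lookahead=num remaining=[num $]
Step 14: shift num. Stack=[T / num] ptr=7 lookahead=$ remaining=[$]
Step 15: reduce F->num. Stack=[T / F] ptr=7 lookahead=$ remaining=[$]
Step 16: reduce T->T / F. Stack=[T] ptr=7 lookahead=$ remaining=[$]
Step 17: reduce E->T. Stack=[E] ptr=7 lookahead=$ remaining=[$]
Step 18: accept. Stack=[E] ptr=7 lookahead=$ remaining=[$]

Answer: 10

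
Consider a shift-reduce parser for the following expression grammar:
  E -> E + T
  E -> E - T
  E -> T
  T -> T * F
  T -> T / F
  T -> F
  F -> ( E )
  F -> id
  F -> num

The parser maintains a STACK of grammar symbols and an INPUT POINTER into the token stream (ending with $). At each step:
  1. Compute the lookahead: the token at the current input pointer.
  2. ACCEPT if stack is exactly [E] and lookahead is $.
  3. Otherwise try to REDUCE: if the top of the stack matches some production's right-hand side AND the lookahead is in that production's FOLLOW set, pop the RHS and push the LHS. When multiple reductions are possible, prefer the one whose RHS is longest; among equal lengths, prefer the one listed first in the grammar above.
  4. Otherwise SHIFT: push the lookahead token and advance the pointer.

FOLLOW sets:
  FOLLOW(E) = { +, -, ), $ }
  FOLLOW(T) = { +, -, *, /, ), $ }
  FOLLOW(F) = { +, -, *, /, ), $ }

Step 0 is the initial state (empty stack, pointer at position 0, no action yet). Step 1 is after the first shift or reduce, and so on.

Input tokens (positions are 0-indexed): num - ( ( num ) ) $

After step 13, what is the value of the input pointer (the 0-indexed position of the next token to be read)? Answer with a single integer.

Step 1: shift num. Stack=[num] ptr=1 lookahead=- remaining=[- ( ( num ) ) $]
Step 2: reduce F->num. Stack=[F] ptr=1 lookahead=- remaining=[- ( ( num ) ) $]
Step 3: reduce T->F. Stack=[T] ptr=1 lookahead=- remaining=[- ( ( num ) ) $]
Step 4: reduce E->T. Stack=[E] ptr=1 lookahead=- remaining=[- ( ( num ) ) $]
Step 5: shift -. Stack=[E -] ptr=2 lookahead=( remaining=[( ( num ) ) $]
Step 6: shift (. Stack=[E - (] ptr=3 lookahead=( remaining=[( num ) ) $]
Step 7: shift (. Stack=[E - ( (] ptr=4 lookahead=num remaining=[num ) ) $]
Step 8: shift num. Stack=[E - ( ( num] ptr=5 lookahead=) remaining=[) ) $]
Step 9: reduce F->num. Stack=[E - ( ( F] ptr=5 lookahead=) remaining=[) ) $]
Step 10: reduce T->F. Stack=[E - ( ( T] ptr=5 lookahead=) remaining=[) ) $]
Step 11: reduce E->T. Stack=[E - ( ( E] ptr=5 lookahead=) remaining=[) ) $]
Step 12: shift ). Stack=[E - ( ( E )] ptr=6 lookahead=) remaining=[) $]
Step 13: reduce F->( E ). Stack=[E - ( F] ptr=6 lookahead=) remaining=[) $]

Answer: 6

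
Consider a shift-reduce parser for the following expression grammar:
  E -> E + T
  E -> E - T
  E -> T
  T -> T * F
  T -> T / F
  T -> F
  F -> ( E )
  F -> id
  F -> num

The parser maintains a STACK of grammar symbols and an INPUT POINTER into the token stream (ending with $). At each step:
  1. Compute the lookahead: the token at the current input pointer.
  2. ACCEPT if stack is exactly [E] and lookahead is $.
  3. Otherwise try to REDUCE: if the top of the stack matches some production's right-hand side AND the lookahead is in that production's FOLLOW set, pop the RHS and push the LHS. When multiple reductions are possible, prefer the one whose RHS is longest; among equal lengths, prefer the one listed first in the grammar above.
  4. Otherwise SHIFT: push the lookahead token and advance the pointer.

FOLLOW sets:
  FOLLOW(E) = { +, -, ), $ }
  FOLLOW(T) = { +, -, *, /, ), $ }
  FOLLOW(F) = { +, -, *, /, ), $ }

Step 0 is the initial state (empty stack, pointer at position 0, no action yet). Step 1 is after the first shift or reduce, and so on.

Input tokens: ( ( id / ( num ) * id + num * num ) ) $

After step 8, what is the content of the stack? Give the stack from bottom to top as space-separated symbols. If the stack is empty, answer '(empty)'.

Step 1: shift (. Stack=[(] ptr=1 lookahead=( remaining=[( id / ( num ) * id + num * num ) ) $]
Step 2: shift (. Stack=[( (] ptr=2 lookahead=id remaining=[id / ( num ) * id + num * num ) ) $]
Step 3: shift id. Stack=[( ( id] ptr=3 lookahead=/ remaining=[/ ( num ) * id + num * num ) ) $]
Step 4: reduce F->id. Stack=[( ( F] ptr=3 lookahead=/ remaining=[/ ( num ) * id + num * num ) ) $]
Step 5: reduce T->F. Stack=[( ( T] ptr=3 lookahead=/ remaining=[/ ( num ) * id + num * num ) ) $]
Step 6: shift /. Stack=[( ( T /] ptr=4 lookahead=( remaining=[( num ) * id + num * num ) ) $]
Step 7: shift (. Stack=[( ( T / (] ptr=5 lookahead=num remaining=[num ) * id + num * num ) ) $]
Step 8: shift num. Stack=[( ( T / ( num] ptr=6 lookahead=) remaining=[) * id + num * num ) ) $]

Answer: ( ( T / ( num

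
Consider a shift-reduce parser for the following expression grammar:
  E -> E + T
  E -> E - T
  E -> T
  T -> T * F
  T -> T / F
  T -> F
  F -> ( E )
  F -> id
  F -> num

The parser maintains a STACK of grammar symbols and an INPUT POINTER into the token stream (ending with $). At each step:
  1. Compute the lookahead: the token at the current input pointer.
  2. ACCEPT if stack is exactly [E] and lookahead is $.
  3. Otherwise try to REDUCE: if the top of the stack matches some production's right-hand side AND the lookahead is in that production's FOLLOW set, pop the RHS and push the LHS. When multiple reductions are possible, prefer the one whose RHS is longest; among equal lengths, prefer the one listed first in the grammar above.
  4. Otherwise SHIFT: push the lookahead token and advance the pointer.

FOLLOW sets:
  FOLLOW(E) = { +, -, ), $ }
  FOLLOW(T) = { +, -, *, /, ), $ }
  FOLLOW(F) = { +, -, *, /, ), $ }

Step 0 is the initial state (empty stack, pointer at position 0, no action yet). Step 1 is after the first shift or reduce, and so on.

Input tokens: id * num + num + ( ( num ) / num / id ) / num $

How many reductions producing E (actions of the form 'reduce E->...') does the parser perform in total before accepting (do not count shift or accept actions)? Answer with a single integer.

Step 1: shift id. Stack=[id] ptr=1 lookahead=* remaining=[* num + num + ( ( num ) / num / id ) / num $]
Step 2: reduce F->id. Stack=[F] ptr=1 lookahead=* remaining=[* num + num + ( ( num ) / num / id ) / num $]
Step 3: reduce T->F. Stack=[T] ptr=1 lookahead=* remaining=[* num + num + ( ( num ) / num / id ) / num $]
Step 4: shift *. Stack=[T *] ptr=2 lookahead=num remaining=[num + num + ( ( num ) / num / id ) / num $]
Step 5: shift num. Stack=[T * num] ptr=3 lookahead=+ remaining=[+ num + ( ( num ) / num / id ) / num $]
Step 6: reduce F->num. Stack=[T * F] ptr=3 lookahead=+ remaining=[+ num + ( ( num ) / num / id ) / num $]
Step 7: reduce T->T * F. Stack=[T] ptr=3 lookahead=+ remaining=[+ num + ( ( num ) / num / id ) / num $]
Step 8: reduce E->T. Stack=[E] ptr=3 lookahead=+ remaining=[+ num + ( ( num ) / num / id ) / num $]
Step 9: shift +. Stack=[E +] ptr=4 lookahead=num remaining=[num + ( ( num ) / num / id ) / num $]
Step 10: shift num. Stack=[E + num] ptr=5 lookahead=+ remaining=[+ ( ( num ) / num / id ) / num $]
Step 11: reduce F->num. Stack=[E + F] ptr=5 lookahead=+ remaining=[+ ( ( num ) / num / id ) / num $]
Step 12: reduce T->F. Stack=[E + T] ptr=5 lookahead=+ remaining=[+ ( ( num ) / num / id ) / num $]
Step 13: reduce E->E + T. Stack=[E] ptr=5 lookahead=+ remaining=[+ ( ( num ) / num / id ) / num $]
Step 14: shift +. Stack=[E +] ptr=6 lookahead=( remaining=[( ( num ) / num / id ) / num $]
Step 15: shift (. Stack=[E + (] ptr=7 lookahead=( remaining=[( num ) / num / id ) / num $]
Step 16: shift (. Stack=[E + ( (] ptr=8 lookahead=num remaining=[num ) / num / id ) / num $]
Step 17: shift num. Stack=[E + ( ( num] ptr=9 lookahead=) remaining=[) / num / id ) / num $]
Step 18: reduce F->num. Stack=[E + ( ( F] ptr=9 lookahead=) remaining=[) / num / id ) / num $]
Step 19: reduce T->F. Stack=[E + ( ( T] ptr=9 lookahead=) remaining=[) / num / id ) / num $]
Step 20: reduce E->T. Stack=[E + ( ( E] ptr=9 lookahead=) remaining=[) / num / id ) / num $]
Step 21: shift ). Stack=[E + ( ( E )] ptr=10 lookahead=/ remaining=[/ num / id ) / num $]
Step 22: reduce F->( E ). Stack=[E + ( F] ptr=10 lookahead=/ remaining=[/ num / id ) / num $]
Step 23: reduce T->F. Stack=[E + ( T] ptr=10 lookahead=/ remaining=[/ num / id ) / num $]
Step 24: shift /. Stack=[E + ( T /] ptr=11 lookahead=num remaining=[num / id ) / num $]
Step 25: shift num. Stack=[E + ( T / num] ptr=12 lookahead=/ remaining=[/ id ) / num $]
Step 26: reduce F->num. Stack=[E + ( T / F] ptr=12 lookahead=/ remaining=[/ id ) / num $]
Step 27: reduce T->T / F. Stack=[E + ( T] ptr=12 lookahead=/ remaining=[/ id ) / num $]
Step 28: shift /. Stack=[E + ( T /] ptr=13 lookahead=id remaining=[id ) / num $]
Step 29: shift id. Stack=[E + ( T / id] ptr=14 lookahead=) remaining=[) / num $]
Step 30: reduce F->id. Stack=[E + ( T / F] ptr=14 lookahead=) remaining=[) / num $]
Step 31: reduce T->T / F. Stack=[E + ( T] ptr=14 lookahead=) remaining=[) / num $]
Step 32: reduce E->T. Stack=[E + ( E] ptr=14 lookahead=) remaining=[) / num $]
Step 33: shift ). Stack=[E + ( E )] ptr=15 lookahead=/ remaining=[/ num $]
Step 34: reduce F->( E ). Stack=[E + F] ptr=15 lookahead=/ remaining=[/ num $]
Step 35: reduce T->F. Stack=[E + T] ptr=15 lookahead=/ remaining=[/ num $]
Step 36: shift /. Stack=[E + T /] ptr=16 lookahead=num remaining=[num $]
Step 37: shift num. Stack=[E + T / num] ptr=17 lookahead=$ remaining=[$]
Step 38: reduce F->num. Stack=[E + T / F] ptr=17 lookahead=$ remaining=[$]
Step 39: reduce T->T / F. Stack=[E + T] ptr=17 lookahead=$ remaining=[$]
Step 40: reduce E->E + T. Stack=[E] ptr=17 lookahead=$ remaining=[$]
Step 41: accept. Stack=[E] ptr=17 lookahead=$ remaining=[$]

Answer: 5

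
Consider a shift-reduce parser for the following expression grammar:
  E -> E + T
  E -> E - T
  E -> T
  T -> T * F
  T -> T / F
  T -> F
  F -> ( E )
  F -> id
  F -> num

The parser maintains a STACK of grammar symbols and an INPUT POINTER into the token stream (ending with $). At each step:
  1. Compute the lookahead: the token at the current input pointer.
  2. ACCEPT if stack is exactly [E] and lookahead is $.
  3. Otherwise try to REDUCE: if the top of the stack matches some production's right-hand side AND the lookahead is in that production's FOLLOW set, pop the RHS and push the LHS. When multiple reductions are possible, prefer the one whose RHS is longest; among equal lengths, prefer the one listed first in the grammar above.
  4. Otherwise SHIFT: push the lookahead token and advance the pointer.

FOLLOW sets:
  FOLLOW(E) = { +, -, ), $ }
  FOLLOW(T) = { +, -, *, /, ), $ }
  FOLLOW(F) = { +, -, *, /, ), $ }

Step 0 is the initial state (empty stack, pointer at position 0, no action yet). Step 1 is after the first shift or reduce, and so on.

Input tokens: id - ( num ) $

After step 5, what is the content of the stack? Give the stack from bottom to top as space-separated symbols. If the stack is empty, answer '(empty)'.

Step 1: shift id. Stack=[id] ptr=1 lookahead=- remaining=[- ( num ) $]
Step 2: reduce F->id. Stack=[F] ptr=1 lookahead=- remaining=[- ( num ) $]
Step 3: reduce T->F. Stack=[T] ptr=1 lookahead=- remaining=[- ( num ) $]
Step 4: reduce E->T. Stack=[E] ptr=1 lookahead=- remaining=[- ( num ) $]
Step 5: shift -. Stack=[E -] ptr=2 lookahead=( remaining=[( num ) $]

Answer: E -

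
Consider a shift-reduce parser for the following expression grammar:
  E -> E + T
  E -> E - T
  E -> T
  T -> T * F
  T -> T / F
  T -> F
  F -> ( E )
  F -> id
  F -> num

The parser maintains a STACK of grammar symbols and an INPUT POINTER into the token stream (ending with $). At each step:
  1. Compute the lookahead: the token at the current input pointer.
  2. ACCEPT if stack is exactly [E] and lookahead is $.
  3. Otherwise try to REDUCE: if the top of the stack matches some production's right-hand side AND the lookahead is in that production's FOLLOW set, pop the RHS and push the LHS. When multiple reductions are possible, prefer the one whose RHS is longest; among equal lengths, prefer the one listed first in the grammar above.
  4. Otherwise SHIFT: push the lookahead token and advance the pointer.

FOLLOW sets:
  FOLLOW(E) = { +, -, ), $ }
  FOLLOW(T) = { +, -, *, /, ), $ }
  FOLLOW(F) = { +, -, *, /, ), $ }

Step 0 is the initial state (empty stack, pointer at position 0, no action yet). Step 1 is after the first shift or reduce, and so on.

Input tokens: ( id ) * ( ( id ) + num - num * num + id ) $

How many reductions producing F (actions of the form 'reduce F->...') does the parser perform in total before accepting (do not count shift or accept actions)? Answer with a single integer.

Step 1: shift (. Stack=[(] ptr=1 lookahead=id remaining=[id ) * ( ( id ) + num - num * num + id ) $]
Step 2: shift id. Stack=[( id] ptr=2 lookahead=) remaining=[) * ( ( id ) + num - num * num + id ) $]
Step 3: reduce F->id. Stack=[( F] ptr=2 lookahead=) remaining=[) * ( ( id ) + num - num * num + id ) $]
Step 4: reduce T->F. Stack=[( T] ptr=2 lookahead=) remaining=[) * ( ( id ) + num - num * num + id ) $]
Step 5: reduce E->T. Stack=[( E] ptr=2 lookahead=) remaining=[) * ( ( id ) + num - num * num + id ) $]
Step 6: shift ). Stack=[( E )] ptr=3 lookahead=* remaining=[* ( ( id ) + num - num * num + id ) $]
Step 7: reduce F->( E ). Stack=[F] ptr=3 lookahead=* remaining=[* ( ( id ) + num - num * num + id ) $]
Step 8: reduce T->F. Stack=[T] ptr=3 lookahead=* remaining=[* ( ( id ) + num - num * num + id ) $]
Step 9: shift *. Stack=[T *] ptr=4 lookahead=( remaining=[( ( id ) + num - num * num + id ) $]
Step 10: shift (. Stack=[T * (] ptr=5 lookahead=( remaining=[( id ) + num - num * num + id ) $]
Step 11: shift (. Stack=[T * ( (] ptr=6 lookahead=id remaining=[id ) + num - num * num + id ) $]
Step 12: shift id. Stack=[T * ( ( id] ptr=7 lookahead=) remaining=[) + num - num * num + id ) $]
Step 13: reduce F->id. Stack=[T * ( ( F] ptr=7 lookahead=) remaining=[) + num - num * num + id ) $]
Step 14: reduce T->F. Stack=[T * ( ( T] ptr=7 lookahead=) remaining=[) + num - num * num + id ) $]
Step 15: reduce E->T. Stack=[T * ( ( E] ptr=7 lookahead=) remaining=[) + num - num * num + id ) $]
Step 16: shift ). Stack=[T * ( ( E )] ptr=8 lookahead=+ remaining=[+ num - num * num + id ) $]
Step 17: reduce F->( E ). Stack=[T * ( F] ptr=8 lookahead=+ remaining=[+ num - num * num + id ) $]
Step 18: reduce T->F. Stack=[T * ( T] ptr=8 lookahead=+ remaining=[+ num - num * num + id ) $]
Step 19: reduce E->T. Stack=[T * ( E] ptr=8 lookahead=+ remaining=[+ num - num * num + id ) $]
Step 20: shift +. Stack=[T * ( E +] ptr=9 lookahead=num remaining=[num - num * num + id ) $]
Step 21: shift num. Stack=[T * ( E + num] ptr=10 lookahead=- remaining=[- num * num + id ) $]
Step 22: reduce F->num. Stack=[T * ( E + F] ptr=10 lookahead=- remaining=[- num * num + id ) $]
Step 23: reduce T->F. Stack=[T * ( E + T] ptr=10 lookahead=- remaining=[- num * num + id ) $]
Step 24: reduce E->E + T. Stack=[T * ( E] ptr=10 lookahead=- remaining=[- num * num + id ) $]
Step 25: shift -. Stack=[T * ( E -] ptr=11 lookahead=num remaining=[num * num + id ) $]
Step 26: shift num. Stack=[T * ( E - num] ptr=12 lookahead=* remaining=[* num + id ) $]
Step 27: reduce F->num. Stack=[T * ( E - F] ptr=12 lookahead=* remaining=[* num + id ) $]
Step 28: reduce T->F. Stack=[T * ( E - T] ptr=12 lookahead=* remaining=[* num + id ) $]
Step 29: shift *. Stack=[T * ( E - T *] ptr=13 lookahead=num remaining=[num + id ) $]
Step 30: shift num. Stack=[T * ( E - T * num] ptr=14 lookahead=+ remaining=[+ id ) $]
Step 31: reduce F->num. Stack=[T * ( E - T * F] ptr=14 lookahead=+ remaining=[+ id ) $]
Step 32: reduce T->T * F. Stack=[T * ( E - T] ptr=14 lookahead=+ remaining=[+ id ) $]
Step 33: reduce E->E - T. Stack=[T * ( E] ptr=14 lookahead=+ remaining=[+ id ) $]
Step 34: shift +. Stack=[T * ( E +] ptr=15 lookahead=id remaining=[id ) $]
Step 35: shift id. Stack=[T * ( E + id] ptr=16 lookahead=) remaining=[) $]
Step 36: reduce F->id. Stack=[T * ( E + F] ptr=16 lookahead=) remaining=[) $]
Step 37: reduce T->F. Stack=[T * ( E + T] ptr=16 lookahead=) remaining=[) $]
Step 38: reduce E->E + T. Stack=[T * ( E] ptr=16 lookahead=) remaining=[) $]
Step 39: shift ). Stack=[T * ( E )] ptr=17 lookahead=$ remaining=[$]
Step 40: reduce F->( E ). Stack=[T * F] ptr=17 lookahead=$ remaining=[$]
Step 41: reduce T->T * F. Stack=[T] ptr=17 lookahead=$ remaining=[$]
Step 42: reduce E->T. Stack=[E] ptr=17 lookahead=$ remaining=[$]
Step 43: accept. Stack=[E] ptr=17 lookahead=$ remaining=[$]

Answer: 9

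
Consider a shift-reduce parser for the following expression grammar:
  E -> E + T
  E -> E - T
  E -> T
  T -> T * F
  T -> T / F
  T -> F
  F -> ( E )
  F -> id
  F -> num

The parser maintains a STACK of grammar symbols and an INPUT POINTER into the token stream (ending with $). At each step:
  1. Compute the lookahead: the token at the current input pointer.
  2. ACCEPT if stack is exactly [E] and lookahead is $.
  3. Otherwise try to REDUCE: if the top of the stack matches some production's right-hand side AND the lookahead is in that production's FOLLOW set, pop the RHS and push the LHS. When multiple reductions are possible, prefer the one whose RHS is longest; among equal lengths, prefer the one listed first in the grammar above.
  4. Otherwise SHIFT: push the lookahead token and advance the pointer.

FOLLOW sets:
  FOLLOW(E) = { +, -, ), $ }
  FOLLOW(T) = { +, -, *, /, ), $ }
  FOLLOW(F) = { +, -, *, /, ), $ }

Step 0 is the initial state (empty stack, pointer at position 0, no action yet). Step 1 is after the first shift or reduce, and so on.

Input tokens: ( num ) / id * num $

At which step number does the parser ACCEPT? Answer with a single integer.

Step 1: shift (. Stack=[(] ptr=1 lookahead=num remaining=[num ) / id * num $]
Step 2: shift num. Stack=[( num] ptr=2 lookahead=) remaining=[) / id * num $]
Step 3: reduce F->num. Stack=[( F] ptr=2 lookahead=) remaining=[) / id * num $]
Step 4: reduce T->F. Stack=[( T] ptr=2 lookahead=) remaining=[) / id * num $]
Step 5: reduce E->T. Stack=[( E] ptr=2 lookahead=) remaining=[) / id * num $]
Step 6: shift ). Stack=[( E )] ptr=3 lookahead=/ remaining=[/ id * num $]
Step 7: reduce F->( E ). Stack=[F] ptr=3 lookahead=/ remaining=[/ id * num $]
Step 8: reduce T->F. Stack=[T] ptr=3 lookahead=/ remaining=[/ id * num $]
Step 9: shift /. Stack=[T /] ptr=4 lookahead=id remaining=[id * num $]
Step 10: shift id. Stack=[T / id] ptr=5 lookahead=* remaining=[* num $]
Step 11: reduce F->id. Stack=[T / F] ptr=5 lookahead=* remaining=[* num $]
Step 12: reduce T->T / F. Stack=[T] ptr=5 lookahead=* remaining=[* num $]
Step 13: shift *. Stack=[T *] ptr=6 lookahead=num remaining=[num $]
Step 14: shift num. Stack=[T * num] ptr=7 lookahead=$ remaining=[$]
Step 15: reduce F->num. Stack=[T * F] ptr=7 lookahead=$ remaining=[$]
Step 16: reduce T->T * F. Stack=[T] ptr=7 lookahead=$ remaining=[$]
Step 17: reduce E->T. Stack=[E] ptr=7 lookahead=$ remaining=[$]
Step 18: accept. Stack=[E] ptr=7 lookahead=$ remaining=[$]

Answer: 18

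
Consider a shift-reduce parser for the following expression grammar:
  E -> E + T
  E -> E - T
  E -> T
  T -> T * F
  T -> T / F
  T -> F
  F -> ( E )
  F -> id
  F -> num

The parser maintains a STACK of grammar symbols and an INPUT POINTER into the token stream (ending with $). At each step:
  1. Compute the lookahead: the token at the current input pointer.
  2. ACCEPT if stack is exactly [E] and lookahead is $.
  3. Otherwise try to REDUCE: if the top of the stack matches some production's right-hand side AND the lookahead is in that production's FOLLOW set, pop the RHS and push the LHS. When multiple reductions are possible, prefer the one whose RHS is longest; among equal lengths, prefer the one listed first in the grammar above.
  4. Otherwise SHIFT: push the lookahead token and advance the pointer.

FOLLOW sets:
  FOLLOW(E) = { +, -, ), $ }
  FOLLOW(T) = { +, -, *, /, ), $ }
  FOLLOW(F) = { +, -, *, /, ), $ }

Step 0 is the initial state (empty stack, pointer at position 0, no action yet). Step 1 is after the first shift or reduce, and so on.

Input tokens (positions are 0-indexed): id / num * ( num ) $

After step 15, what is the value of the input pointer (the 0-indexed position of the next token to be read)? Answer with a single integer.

Answer: 7

Derivation:
Step 1: shift id. Stack=[id] ptr=1 lookahead=/ remaining=[/ num * ( num ) $]
Step 2: reduce F->id. Stack=[F] ptr=1 lookahead=/ remaining=[/ num * ( num ) $]
Step 3: reduce T->F. Stack=[T] ptr=1 lookahead=/ remaining=[/ num * ( num ) $]
Step 4: shift /. Stack=[T /] ptr=2 lookahead=num remaining=[num * ( num ) $]
Step 5: shift num. Stack=[T / num] ptr=3 lookahead=* remaining=[* ( num ) $]
Step 6: reduce F->num. Stack=[T / F] ptr=3 lookahead=* remaining=[* ( num ) $]
Step 7: reduce T->T / F. Stack=[T] ptr=3 lookahead=* remaining=[* ( num ) $]
Step 8: shift *. Stack=[T *] ptr=4 lookahead=( remaining=[( num ) $]
Step 9: shift (. Stack=[T * (] ptr=5 lookahead=num remaining=[num ) $]
Step 10: shift num. Stack=[T * ( num] ptr=6 lookahead=) remaining=[) $]
Step 11: reduce F->num. Stack=[T * ( F] ptr=6 lookahead=) remaining=[) $]
Step 12: reduce T->F. Stack=[T * ( T] ptr=6 lookahead=) remaining=[) $]
Step 13: reduce E->T. Stack=[T * ( E] ptr=6 lookahead=) remaining=[) $]
Step 14: shift ). Stack=[T * ( E )] ptr=7 lookahead=$ remaining=[$]
Step 15: reduce F->( E ). Stack=[T * F] ptr=7 lookahead=$ remaining=[$]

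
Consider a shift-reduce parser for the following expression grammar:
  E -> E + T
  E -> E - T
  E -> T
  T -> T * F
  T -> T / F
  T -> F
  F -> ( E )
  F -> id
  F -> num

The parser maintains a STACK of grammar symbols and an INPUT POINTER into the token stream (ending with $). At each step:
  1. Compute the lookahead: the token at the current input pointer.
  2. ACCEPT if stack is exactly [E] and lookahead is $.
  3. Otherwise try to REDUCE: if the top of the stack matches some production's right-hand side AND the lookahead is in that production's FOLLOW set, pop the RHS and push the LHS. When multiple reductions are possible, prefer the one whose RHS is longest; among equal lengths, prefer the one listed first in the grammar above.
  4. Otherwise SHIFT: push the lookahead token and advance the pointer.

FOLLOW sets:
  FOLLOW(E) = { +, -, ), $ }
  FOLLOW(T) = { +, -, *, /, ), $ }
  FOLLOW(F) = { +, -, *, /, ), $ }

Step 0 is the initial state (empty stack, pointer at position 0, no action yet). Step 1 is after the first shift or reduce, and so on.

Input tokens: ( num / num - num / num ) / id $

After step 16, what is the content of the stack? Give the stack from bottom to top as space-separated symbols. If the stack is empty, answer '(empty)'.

Step 1: shift (. Stack=[(] ptr=1 lookahead=num remaining=[num / num - num / num ) / id $]
Step 2: shift num. Stack=[( num] ptr=2 lookahead=/ remaining=[/ num - num / num ) / id $]
Step 3: reduce F->num. Stack=[( F] ptr=2 lookahead=/ remaining=[/ num - num / num ) / id $]
Step 4: reduce T->F. Stack=[( T] ptr=2 lookahead=/ remaining=[/ num - num / num ) / id $]
Step 5: shift /. Stack=[( T /] ptr=3 lookahead=num remaining=[num - num / num ) / id $]
Step 6: shift num. Stack=[( T / num] ptr=4 lookahead=- remaining=[- num / num ) / id $]
Step 7: reduce F->num. Stack=[( T / F] ptr=4 lookahead=- remaining=[- num / num ) / id $]
Step 8: reduce T->T / F. Stack=[( T] ptr=4 lookahead=- remaining=[- num / num ) / id $]
Step 9: reduce E->T. Stack=[( E] ptr=4 lookahead=- remaining=[- num / num ) / id $]
Step 10: shift -. Stack=[( E -] ptr=5 lookahead=num remaining=[num / num ) / id $]
Step 11: shift num. Stack=[( E - num] ptr=6 lookahead=/ remaining=[/ num ) / id $]
Step 12: reduce F->num. Stack=[( E - F] ptr=6 lookahead=/ remaining=[/ num ) / id $]
Step 13: reduce T->F. Stack=[( E - T] ptr=6 lookahead=/ remaining=[/ num ) / id $]
Step 14: shift /. Stack=[( E - T /] ptr=7 lookahead=num remaining=[num ) / id $]
Step 15: shift num. Stack=[( E - T / num] ptr=8 lookahead=) remaining=[) / id $]
Step 16: reduce F->num. Stack=[( E - T / F] ptr=8 lookahead=) remaining=[) / id $]

Answer: ( E - T / F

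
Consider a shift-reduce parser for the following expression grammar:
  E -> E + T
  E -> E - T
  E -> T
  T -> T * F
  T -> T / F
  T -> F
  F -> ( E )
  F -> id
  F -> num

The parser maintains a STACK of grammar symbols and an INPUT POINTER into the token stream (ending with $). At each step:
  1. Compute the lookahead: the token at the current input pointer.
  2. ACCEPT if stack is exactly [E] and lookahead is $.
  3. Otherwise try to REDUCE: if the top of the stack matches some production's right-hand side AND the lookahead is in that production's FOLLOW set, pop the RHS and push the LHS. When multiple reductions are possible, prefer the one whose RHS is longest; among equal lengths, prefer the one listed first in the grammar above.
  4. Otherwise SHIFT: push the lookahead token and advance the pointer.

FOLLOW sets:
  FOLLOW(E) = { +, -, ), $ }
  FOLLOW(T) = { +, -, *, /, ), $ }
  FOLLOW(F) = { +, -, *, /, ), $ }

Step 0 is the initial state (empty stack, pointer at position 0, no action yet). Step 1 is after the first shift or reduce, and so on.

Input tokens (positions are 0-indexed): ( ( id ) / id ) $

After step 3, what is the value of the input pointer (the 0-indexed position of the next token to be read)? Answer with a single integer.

Step 1: shift (. Stack=[(] ptr=1 lookahead=( remaining=[( id ) / id ) $]
Step 2: shift (. Stack=[( (] ptr=2 lookahead=id remaining=[id ) / id ) $]
Step 3: shift id. Stack=[( ( id] ptr=3 lookahead=) remaining=[) / id ) $]

Answer: 3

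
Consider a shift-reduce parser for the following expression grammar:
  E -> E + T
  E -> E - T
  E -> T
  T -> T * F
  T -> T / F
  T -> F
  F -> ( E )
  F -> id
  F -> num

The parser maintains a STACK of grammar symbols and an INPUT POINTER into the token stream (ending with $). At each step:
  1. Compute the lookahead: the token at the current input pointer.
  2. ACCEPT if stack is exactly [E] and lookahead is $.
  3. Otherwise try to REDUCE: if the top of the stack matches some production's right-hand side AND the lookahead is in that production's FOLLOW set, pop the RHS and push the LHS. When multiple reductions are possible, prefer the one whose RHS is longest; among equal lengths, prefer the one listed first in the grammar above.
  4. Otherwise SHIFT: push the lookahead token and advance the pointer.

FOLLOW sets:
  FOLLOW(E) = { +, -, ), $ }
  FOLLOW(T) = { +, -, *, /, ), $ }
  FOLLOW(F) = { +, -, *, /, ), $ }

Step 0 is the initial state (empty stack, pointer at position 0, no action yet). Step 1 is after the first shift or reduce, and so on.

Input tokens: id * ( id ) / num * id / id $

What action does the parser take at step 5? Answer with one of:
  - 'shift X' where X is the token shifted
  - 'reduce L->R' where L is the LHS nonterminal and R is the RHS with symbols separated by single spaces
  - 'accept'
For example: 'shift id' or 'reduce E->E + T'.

Step 1: shift id. Stack=[id] ptr=1 lookahead=* remaining=[* ( id ) / num * id / id $]
Step 2: reduce F->id. Stack=[F] ptr=1 lookahead=* remaining=[* ( id ) / num * id / id $]
Step 3: reduce T->F. Stack=[T] ptr=1 lookahead=* remaining=[* ( id ) / num * id / id $]
Step 4: shift *. Stack=[T *] ptr=2 lookahead=( remaining=[( id ) / num * id / id $]
Step 5: shift (. Stack=[T * (] ptr=3 lookahead=id remaining=[id ) / num * id / id $]

Answer: shift (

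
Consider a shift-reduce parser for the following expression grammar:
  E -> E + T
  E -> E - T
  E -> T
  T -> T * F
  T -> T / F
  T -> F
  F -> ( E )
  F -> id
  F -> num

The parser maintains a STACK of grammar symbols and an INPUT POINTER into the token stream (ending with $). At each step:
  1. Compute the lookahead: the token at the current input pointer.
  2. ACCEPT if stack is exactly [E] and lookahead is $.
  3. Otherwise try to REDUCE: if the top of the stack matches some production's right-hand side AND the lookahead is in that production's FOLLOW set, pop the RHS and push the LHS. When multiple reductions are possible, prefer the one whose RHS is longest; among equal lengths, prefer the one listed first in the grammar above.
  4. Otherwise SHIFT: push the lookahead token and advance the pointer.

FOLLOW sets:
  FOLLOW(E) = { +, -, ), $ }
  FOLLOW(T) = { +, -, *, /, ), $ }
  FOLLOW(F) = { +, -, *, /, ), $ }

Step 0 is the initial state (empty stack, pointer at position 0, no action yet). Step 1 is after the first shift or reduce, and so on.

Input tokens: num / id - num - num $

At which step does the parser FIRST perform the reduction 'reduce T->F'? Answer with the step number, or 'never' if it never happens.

Answer: 3

Derivation:
Step 1: shift num. Stack=[num] ptr=1 lookahead=/ remaining=[/ id - num - num $]
Step 2: reduce F->num. Stack=[F] ptr=1 lookahead=/ remaining=[/ id - num - num $]
Step 3: reduce T->F. Stack=[T] ptr=1 lookahead=/ remaining=[/ id - num - num $]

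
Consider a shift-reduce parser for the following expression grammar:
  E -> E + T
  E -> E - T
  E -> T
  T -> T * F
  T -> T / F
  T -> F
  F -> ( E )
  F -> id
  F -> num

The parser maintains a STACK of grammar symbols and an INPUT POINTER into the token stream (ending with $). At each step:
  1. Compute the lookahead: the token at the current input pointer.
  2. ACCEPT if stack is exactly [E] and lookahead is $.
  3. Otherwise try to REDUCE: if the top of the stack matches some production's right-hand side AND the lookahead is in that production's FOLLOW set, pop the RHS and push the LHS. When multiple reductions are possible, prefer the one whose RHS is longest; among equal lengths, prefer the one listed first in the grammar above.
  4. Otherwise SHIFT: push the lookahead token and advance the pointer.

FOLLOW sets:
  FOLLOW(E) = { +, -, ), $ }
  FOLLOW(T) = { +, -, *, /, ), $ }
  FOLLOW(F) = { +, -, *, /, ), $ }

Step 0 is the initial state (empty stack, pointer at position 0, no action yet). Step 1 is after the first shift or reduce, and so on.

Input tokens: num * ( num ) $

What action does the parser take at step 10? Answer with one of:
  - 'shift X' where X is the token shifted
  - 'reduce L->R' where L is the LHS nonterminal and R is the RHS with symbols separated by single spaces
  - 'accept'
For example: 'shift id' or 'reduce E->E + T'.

Step 1: shift num. Stack=[num] ptr=1 lookahead=* remaining=[* ( num ) $]
Step 2: reduce F->num. Stack=[F] ptr=1 lookahead=* remaining=[* ( num ) $]
Step 3: reduce T->F. Stack=[T] ptr=1 lookahead=* remaining=[* ( num ) $]
Step 4: shift *. Stack=[T *] ptr=2 lookahead=( remaining=[( num ) $]
Step 5: shift (. Stack=[T * (] ptr=3 lookahead=num remaining=[num ) $]
Step 6: shift num. Stack=[T * ( num] ptr=4 lookahead=) remaining=[) $]
Step 7: reduce F->num. Stack=[T * ( F] ptr=4 lookahead=) remaining=[) $]
Step 8: reduce T->F. Stack=[T * ( T] ptr=4 lookahead=) remaining=[) $]
Step 9: reduce E->T. Stack=[T * ( E] ptr=4 lookahead=) remaining=[) $]
Step 10: shift ). Stack=[T * ( E )] ptr=5 lookahead=$ remaining=[$]

Answer: shift )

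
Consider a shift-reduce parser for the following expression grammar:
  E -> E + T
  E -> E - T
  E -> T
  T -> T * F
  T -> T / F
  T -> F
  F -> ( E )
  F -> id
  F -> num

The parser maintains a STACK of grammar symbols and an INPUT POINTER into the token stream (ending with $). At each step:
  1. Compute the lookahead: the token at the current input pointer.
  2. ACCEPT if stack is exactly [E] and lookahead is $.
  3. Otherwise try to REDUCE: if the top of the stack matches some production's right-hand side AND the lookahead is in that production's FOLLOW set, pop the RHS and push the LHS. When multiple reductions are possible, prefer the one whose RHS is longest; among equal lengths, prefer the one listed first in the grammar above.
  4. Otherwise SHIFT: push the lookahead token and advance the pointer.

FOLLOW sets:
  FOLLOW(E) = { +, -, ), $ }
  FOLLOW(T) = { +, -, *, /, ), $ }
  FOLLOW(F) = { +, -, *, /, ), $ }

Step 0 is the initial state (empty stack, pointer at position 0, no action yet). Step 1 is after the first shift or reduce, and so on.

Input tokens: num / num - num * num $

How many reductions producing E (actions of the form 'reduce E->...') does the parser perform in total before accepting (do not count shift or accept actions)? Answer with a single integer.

Step 1: shift num. Stack=[num] ptr=1 lookahead=/ remaining=[/ num - num * num $]
Step 2: reduce F->num. Stack=[F] ptr=1 lookahead=/ remaining=[/ num - num * num $]
Step 3: reduce T->F. Stack=[T] ptr=1 lookahead=/ remaining=[/ num - num * num $]
Step 4: shift /. Stack=[T /] ptr=2 lookahead=num remaining=[num - num * num $]
Step 5: shift num. Stack=[T / num] ptr=3 lookahead=- remaining=[- num * num $]
Step 6: reduce F->num. Stack=[T / F] ptr=3 lookahead=- remaining=[- num * num $]
Step 7: reduce T->T / F. Stack=[T] ptr=3 lookahead=- remaining=[- num * num $]
Step 8: reduce E->T. Stack=[E] ptr=3 lookahead=- remaining=[- num * num $]
Step 9: shift -. Stack=[E -] ptr=4 lookahead=num remaining=[num * num $]
Step 10: shift num. Stack=[E - num] ptr=5 lookahead=* remaining=[* num $]
Step 11: reduce F->num. Stack=[E - F] ptr=5 lookahead=* remaining=[* num $]
Step 12: reduce T->F. Stack=[E - T] ptr=5 lookahead=* remaining=[* num $]
Step 13: shift *. Stack=[E - T *] ptr=6 lookahead=num remaining=[num $]
Step 14: shift num. Stack=[E - T * num] ptr=7 lookahead=$ remaining=[$]
Step 15: reduce F->num. Stack=[E - T * F] ptr=7 lookahead=$ remaining=[$]
Step 16: reduce T->T * F. Stack=[E - T] ptr=7 lookahead=$ remaining=[$]
Step 17: reduce E->E - T. Stack=[E] ptr=7 lookahead=$ remaining=[$]
Step 18: accept. Stack=[E] ptr=7 lookahead=$ remaining=[$]

Answer: 2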